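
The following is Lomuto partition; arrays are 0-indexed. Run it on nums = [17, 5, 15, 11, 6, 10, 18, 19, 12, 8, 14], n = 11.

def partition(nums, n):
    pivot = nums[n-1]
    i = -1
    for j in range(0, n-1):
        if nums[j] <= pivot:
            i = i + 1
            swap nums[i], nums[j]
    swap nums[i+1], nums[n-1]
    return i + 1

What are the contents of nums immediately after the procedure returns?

pivot = nums[10] = 14; i = -1
j=0: nums[0]=17 > 14 → no swap
j=1: nums[1]=5 ≤ 14 → i=0, swap nums[0],nums[1] → [5, 17, 15, 11, 6, 10, 18, 19, 12, 8, 14]
j=2: nums[2]=15 > 14 → no swap
j=3: nums[3]=11 ≤ 14 → i=1, swap nums[1],nums[3] → [5, 11, 15, 17, 6, 10, 18, 19, 12, 8, 14]
j=4: nums[4]=6 ≤ 14 → i=2, swap nums[2],nums[4] → [5, 11, 6, 17, 15, 10, 18, 19, 12, 8, 14]
j=5: nums[5]=10 ≤ 14 → i=3, swap nums[3],nums[5] → [5, 11, 6, 10, 15, 17, 18, 19, 12, 8, 14]
j=6: nums[6]=18 > 14 → no swap
j=7: nums[7]=19 > 14 → no swap
j=8: nums[8]=12 ≤ 14 → i=4, swap nums[4],nums[8] → [5, 11, 6, 10, 12, 17, 18, 19, 15, 8, 14]
j=9: nums[9]=8 ≤ 14 → i=5, swap nums[5],nums[9] → [5, 11, 6, 10, 12, 8, 18, 19, 15, 17, 14]
final swap nums[6],nums[10] → [5, 11, 6, 10, 12, 8, 14, 19, 15, 17, 18]; return 6

[5, 11, 6, 10, 12, 8, 14, 19, 15, 17, 18]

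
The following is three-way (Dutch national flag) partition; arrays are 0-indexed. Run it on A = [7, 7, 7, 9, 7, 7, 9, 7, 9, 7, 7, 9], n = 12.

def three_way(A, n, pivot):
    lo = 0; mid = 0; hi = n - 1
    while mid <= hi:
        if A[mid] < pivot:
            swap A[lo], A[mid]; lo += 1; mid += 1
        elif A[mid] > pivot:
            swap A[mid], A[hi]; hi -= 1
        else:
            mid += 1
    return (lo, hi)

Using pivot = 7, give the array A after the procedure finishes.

pivot = 7; lo=0, mid=0, hi=11
A[mid]=7=7: mid=1
A[mid]=7=7: mid=2
A[mid]=7=7: mid=3
A[mid]=9>7: swap A[3],A[11]; hi=10 → [7, 7, 7, 9, 7, 7, 9, 7, 9, 7, 7, 9]
A[mid]=9>7: swap A[3],A[10]; hi=9 → [7, 7, 7, 7, 7, 7, 9, 7, 9, 7, 9, 9]
A[mid]=7=7: mid=4
A[mid]=7=7: mid=5
A[mid]=7=7: mid=6
A[mid]=9>7: swap A[6],A[9]; hi=8 → [7, 7, 7, 7, 7, 7, 7, 7, 9, 9, 9, 9]
A[mid]=7=7: mid=7
A[mid]=7=7: mid=8
A[mid]=9>7: swap A[8],A[8]; hi=7 → [7, 7, 7, 7, 7, 7, 7, 7, 9, 9, 9, 9]
end: lo=0, hi=7; A = [7, 7, 7, 7, 7, 7, 7, 7, 9, 9, 9, 9]

[7, 7, 7, 7, 7, 7, 7, 7, 9, 9, 9, 9]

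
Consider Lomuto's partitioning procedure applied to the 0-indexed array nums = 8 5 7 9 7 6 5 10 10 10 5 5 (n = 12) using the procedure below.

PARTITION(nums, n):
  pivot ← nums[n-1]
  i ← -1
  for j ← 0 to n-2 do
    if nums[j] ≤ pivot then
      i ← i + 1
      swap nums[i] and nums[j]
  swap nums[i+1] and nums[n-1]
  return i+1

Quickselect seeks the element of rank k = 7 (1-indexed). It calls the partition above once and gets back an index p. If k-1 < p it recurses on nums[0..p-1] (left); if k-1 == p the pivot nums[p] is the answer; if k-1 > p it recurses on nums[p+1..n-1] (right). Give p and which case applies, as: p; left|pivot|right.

3; right

pivot=5, i=-1
j=0: 8>5, skip
j=1: 5≤5, i=0, swap(0,1) ⇒ 5 8 7 9 7 6 5 10 10 10 5 5
j=2: 7>5, skip
j=3: 9>5, skip
j=4: 7>5, skip
j=5: 6>5, skip
j=6: 5≤5, i=1, swap(1,6) ⇒ 5 5 7 9 7 6 8 10 10 10 5 5
j=7: 10>5, skip
j=8: 10>5, skip
j=9: 10>5, skip
j=10: 5≤5, i=2, swap(2,10) ⇒ 5 5 5 9 7 6 8 10 10 10 7 5
swap(3,11) ⇒ 5 5 5 5 7 6 8 10 10 10 7 9; return 3
p = 3; k-1 = 6 > 3 ⇒ right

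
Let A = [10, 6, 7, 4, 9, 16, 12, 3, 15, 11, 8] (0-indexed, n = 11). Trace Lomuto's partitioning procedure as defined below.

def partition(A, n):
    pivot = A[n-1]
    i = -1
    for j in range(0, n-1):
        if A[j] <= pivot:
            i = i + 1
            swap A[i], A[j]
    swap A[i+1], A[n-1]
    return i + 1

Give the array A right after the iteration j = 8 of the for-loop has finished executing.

pivot=8, i=-1
j=0: 10>8, skip
j=1: 6≤8, i=0, swap(0,1) ⇒ [6, 10, 7, 4, 9, 16, 12, 3, 15, 11, 8]
j=2: 7≤8, i=1, swap(1,2) ⇒ [6, 7, 10, 4, 9, 16, 12, 3, 15, 11, 8]
j=3: 4≤8, i=2, swap(2,3) ⇒ [6, 7, 4, 10, 9, 16, 12, 3, 15, 11, 8]
j=4: 9>8, skip
j=5: 16>8, skip
j=6: 12>8, skip
j=7: 3≤8, i=3, swap(3,7) ⇒ [6, 7, 4, 3, 9, 16, 12, 10, 15, 11, 8]
j=8: 15>8, skip
(after j=8) A = [6, 7, 4, 3, 9, 16, 12, 10, 15, 11, 8]

[6, 7, 4, 3, 9, 16, 12, 10, 15, 11, 8]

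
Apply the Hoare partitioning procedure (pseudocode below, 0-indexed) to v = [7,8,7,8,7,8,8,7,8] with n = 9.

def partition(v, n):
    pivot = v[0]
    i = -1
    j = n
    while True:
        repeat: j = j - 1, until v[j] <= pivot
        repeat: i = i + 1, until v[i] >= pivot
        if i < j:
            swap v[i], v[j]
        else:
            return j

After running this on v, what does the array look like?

pivot = v[0] = 7; i = -1, j = 9
j→7 (v[7]=7≤7), i→0 (v[0]=7≥7); i<j, swap → [7,8,7,8,7,8,8,7,8]
j→4 (v[4]=7≤7), i→1 (v[1]=8≥7); i<j, swap → [7,7,7,8,8,8,8,7,8]
j→2, i→2; i≥j, return j=2. v = [7,7,7,8,8,8,8,7,8]

[7,7,7,8,8,8,8,7,8]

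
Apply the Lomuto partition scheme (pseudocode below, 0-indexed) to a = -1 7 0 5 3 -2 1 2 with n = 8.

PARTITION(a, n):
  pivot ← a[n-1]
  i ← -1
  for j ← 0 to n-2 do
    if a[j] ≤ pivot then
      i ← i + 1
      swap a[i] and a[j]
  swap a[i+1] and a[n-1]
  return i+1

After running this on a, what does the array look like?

pivot = a[7] = 2; i = -1
j=0: a[0]=-1 ≤ 2 → i=0, swap a[0],a[0] (no change) → -1 7 0 5 3 -2 1 2
j=1: a[1]=7 > 2 → no swap
j=2: a[2]=0 ≤ 2 → i=1, swap a[1],a[2] → -1 0 7 5 3 -2 1 2
j=3: a[3]=5 > 2 → no swap
j=4: a[4]=3 > 2 → no swap
j=5: a[5]=-2 ≤ 2 → i=2, swap a[2],a[5] → -1 0 -2 5 3 7 1 2
j=6: a[6]=1 ≤ 2 → i=3, swap a[3],a[6] → -1 0 -2 1 3 7 5 2
final swap a[4],a[7] → -1 0 -2 1 2 7 5 3; return 4

-1 0 -2 1 2 7 5 3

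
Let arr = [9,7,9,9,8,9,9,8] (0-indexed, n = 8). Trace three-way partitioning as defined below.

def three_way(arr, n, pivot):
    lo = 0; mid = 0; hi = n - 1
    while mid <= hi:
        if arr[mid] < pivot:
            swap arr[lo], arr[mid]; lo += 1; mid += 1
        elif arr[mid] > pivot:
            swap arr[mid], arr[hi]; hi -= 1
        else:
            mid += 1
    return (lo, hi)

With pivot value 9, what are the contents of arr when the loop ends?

[7,8,8,9,9,9,9,9]

lo=0 mid=0 hi=7
9=9: mid=1
7<9: swap(0,1), lo=1 mid=2 ⇒ [7,9,9,9,8,9,9,8]
9=9: mid=3
9=9: mid=4
8<9: swap(1,4), lo=2 mid=5 ⇒ [7,8,9,9,9,9,9,8]
9=9: mid=6
9=9: mid=7
8<9: swap(2,7), lo=3 mid=8 ⇒ [7,8,8,9,9,9,9,9]
done. lo=3 hi=7; arr=[7,8,8,9,9,9,9,9]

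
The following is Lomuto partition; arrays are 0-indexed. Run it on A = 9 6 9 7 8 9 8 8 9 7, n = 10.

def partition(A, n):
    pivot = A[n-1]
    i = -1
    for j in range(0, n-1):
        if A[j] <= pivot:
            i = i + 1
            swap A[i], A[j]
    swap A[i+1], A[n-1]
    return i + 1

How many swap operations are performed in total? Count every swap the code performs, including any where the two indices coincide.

3

pivot = A[9] = 7; i = -1
j=0: A[0]=9 > 7 → no swap
j=1: A[1]=6 ≤ 7 → i=0, swap A[0],A[1] → 6 9 9 7 8 9 8 8 9 7
j=2: A[2]=9 > 7 → no swap
j=3: A[3]=7 ≤ 7 → i=1, swap A[1],A[3] → 6 7 9 9 8 9 8 8 9 7
j=4: A[4]=8 > 7 → no swap
j=5: A[5]=9 > 7 → no swap
j=6: A[6]=8 > 7 → no swap
j=7: A[7]=8 > 7 → no swap
j=8: A[8]=9 > 7 → no swap
final swap A[2],A[9] → 6 7 7 9 8 9 8 8 9 9; return 2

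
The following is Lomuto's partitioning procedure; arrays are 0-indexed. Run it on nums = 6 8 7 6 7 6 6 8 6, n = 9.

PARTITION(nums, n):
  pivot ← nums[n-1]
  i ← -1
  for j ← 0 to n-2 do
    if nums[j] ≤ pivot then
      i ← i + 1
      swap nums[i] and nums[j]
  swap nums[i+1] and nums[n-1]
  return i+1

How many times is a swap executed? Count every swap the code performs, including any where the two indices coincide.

5

pivot = nums[8] = 6; i = -1
j=0: nums[0]=6 ≤ 6 → i=0, swap nums[0],nums[0] (no change) → 6 8 7 6 7 6 6 8 6
j=1: nums[1]=8 > 6 → no swap
j=2: nums[2]=7 > 6 → no swap
j=3: nums[3]=6 ≤ 6 → i=1, swap nums[1],nums[3] → 6 6 7 8 7 6 6 8 6
j=4: nums[4]=7 > 6 → no swap
j=5: nums[5]=6 ≤ 6 → i=2, swap nums[2],nums[5] → 6 6 6 8 7 7 6 8 6
j=6: nums[6]=6 ≤ 6 → i=3, swap nums[3],nums[6] → 6 6 6 6 7 7 8 8 6
j=7: nums[7]=8 > 6 → no swap
final swap nums[4],nums[8] → 6 6 6 6 6 7 8 8 7; return 4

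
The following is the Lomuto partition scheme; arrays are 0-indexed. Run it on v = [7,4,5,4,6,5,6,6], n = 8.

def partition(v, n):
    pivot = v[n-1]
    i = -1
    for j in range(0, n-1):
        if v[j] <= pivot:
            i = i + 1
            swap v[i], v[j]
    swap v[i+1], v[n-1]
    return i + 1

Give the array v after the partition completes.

[4,5,4,6,5,6,6,7]

pivot = v[7] = 6; i = -1
j=0: v[0]=7 > 6 → no swap
j=1: v[1]=4 ≤ 6 → i=0, swap v[0],v[1] → [4,7,5,4,6,5,6,6]
j=2: v[2]=5 ≤ 6 → i=1, swap v[1],v[2] → [4,5,7,4,6,5,6,6]
j=3: v[3]=4 ≤ 6 → i=2, swap v[2],v[3] → [4,5,4,7,6,5,6,6]
j=4: v[4]=6 ≤ 6 → i=3, swap v[3],v[4] → [4,5,4,6,7,5,6,6]
j=5: v[5]=5 ≤ 6 → i=4, swap v[4],v[5] → [4,5,4,6,5,7,6,6]
j=6: v[6]=6 ≤ 6 → i=5, swap v[5],v[6] → [4,5,4,6,5,6,7,6]
final swap v[6],v[7] → [4,5,4,6,5,6,6,7]; return 6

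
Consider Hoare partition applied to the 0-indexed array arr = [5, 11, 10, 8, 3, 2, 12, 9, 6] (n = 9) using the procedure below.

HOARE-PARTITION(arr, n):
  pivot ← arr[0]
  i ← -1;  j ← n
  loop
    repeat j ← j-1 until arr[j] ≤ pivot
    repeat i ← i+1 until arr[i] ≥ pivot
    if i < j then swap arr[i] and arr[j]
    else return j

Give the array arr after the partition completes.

[2, 3, 10, 8, 11, 5, 12, 9, 6]

pivot=5
j stops at 5 (2), i stops at 0 (5); swap ⇒ [2, 11, 10, 8, 3, 5, 12, 9, 6]
j stops at 4 (3), i stops at 1 (11); swap ⇒ [2, 3, 10, 8, 11, 5, 12, 9, 6]
j stops at 1, i stops at 2; i≥j ⇒ return 1. arr=[2, 3, 10, 8, 11, 5, 12, 9, 6]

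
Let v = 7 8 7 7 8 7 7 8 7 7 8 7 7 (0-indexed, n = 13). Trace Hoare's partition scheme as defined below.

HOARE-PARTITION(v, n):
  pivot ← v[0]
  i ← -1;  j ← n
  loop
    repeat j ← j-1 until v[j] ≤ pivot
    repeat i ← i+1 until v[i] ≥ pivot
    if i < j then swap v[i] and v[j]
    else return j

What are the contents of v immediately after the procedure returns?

pivot = v[0] = 7; i = -1, j = 13
j→12 (v[12]=7≤7), i→0 (v[0]=7≥7); i<j, swap → 7 8 7 7 8 7 7 8 7 7 8 7 7
j→11 (v[11]=7≤7), i→1 (v[1]=8≥7); i<j, swap → 7 7 7 7 8 7 7 8 7 7 8 8 7
j→9 (v[9]=7≤7), i→2 (v[2]=7≥7); i<j, swap → 7 7 7 7 8 7 7 8 7 7 8 8 7
j→8 (v[8]=7≤7), i→3 (v[3]=7≥7); i<j, swap → 7 7 7 7 8 7 7 8 7 7 8 8 7
j→6 (v[6]=7≤7), i→4 (v[4]=8≥7); i<j, swap → 7 7 7 7 7 7 8 8 7 7 8 8 7
j→5, i→5; i≥j, return j=5. v = 7 7 7 7 7 7 8 8 7 7 8 8 7

7 7 7 7 7 7 8 8 7 7 8 8 7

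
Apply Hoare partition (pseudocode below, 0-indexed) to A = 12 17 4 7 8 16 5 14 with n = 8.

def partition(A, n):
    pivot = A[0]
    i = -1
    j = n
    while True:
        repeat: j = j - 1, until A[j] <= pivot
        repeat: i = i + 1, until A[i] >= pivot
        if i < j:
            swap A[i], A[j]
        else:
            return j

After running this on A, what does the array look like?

pivot=12
j stops at 6 (5), i stops at 0 (12); swap ⇒ 5 17 4 7 8 16 12 14
j stops at 4 (8), i stops at 1 (17); swap ⇒ 5 8 4 7 17 16 12 14
j stops at 3, i stops at 4; i≥j ⇒ return 3. A=5 8 4 7 17 16 12 14

5 8 4 7 17 16 12 14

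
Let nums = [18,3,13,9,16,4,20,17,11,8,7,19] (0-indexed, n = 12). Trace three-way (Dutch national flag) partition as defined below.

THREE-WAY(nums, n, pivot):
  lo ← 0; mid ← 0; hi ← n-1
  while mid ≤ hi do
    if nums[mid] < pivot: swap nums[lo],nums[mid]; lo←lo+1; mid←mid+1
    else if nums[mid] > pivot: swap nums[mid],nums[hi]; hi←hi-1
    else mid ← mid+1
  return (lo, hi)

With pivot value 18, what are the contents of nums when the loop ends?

[3,13,9,16,4,7,17,11,8,18,19,20]

lo=0 mid=0 hi=11
18=18: mid=1
3<18: swap(0,1), lo=1 mid=2 ⇒ [3,18,13,9,16,4,20,17,11,8,7,19]
13<18: swap(1,2), lo=2 mid=3 ⇒ [3,13,18,9,16,4,20,17,11,8,7,19]
9<18: swap(2,3), lo=3 mid=4 ⇒ [3,13,9,18,16,4,20,17,11,8,7,19]
16<18: swap(3,4), lo=4 mid=5 ⇒ [3,13,9,16,18,4,20,17,11,8,7,19]
4<18: swap(4,5), lo=5 mid=6 ⇒ [3,13,9,16,4,18,20,17,11,8,7,19]
20>18: swap(6,11), hi=10 ⇒ [3,13,9,16,4,18,19,17,11,8,7,20]
19>18: swap(6,10), hi=9 ⇒ [3,13,9,16,4,18,7,17,11,8,19,20]
7<18: swap(5,6), lo=6 mid=7 ⇒ [3,13,9,16,4,7,18,17,11,8,19,20]
17<18: swap(6,7), lo=7 mid=8 ⇒ [3,13,9,16,4,7,17,18,11,8,19,20]
11<18: swap(7,8), lo=8 mid=9 ⇒ [3,13,9,16,4,7,17,11,18,8,19,20]
8<18: swap(8,9), lo=9 mid=10 ⇒ [3,13,9,16,4,7,17,11,8,18,19,20]
done. lo=9 hi=9; nums=[3,13,9,16,4,7,17,11,8,18,19,20]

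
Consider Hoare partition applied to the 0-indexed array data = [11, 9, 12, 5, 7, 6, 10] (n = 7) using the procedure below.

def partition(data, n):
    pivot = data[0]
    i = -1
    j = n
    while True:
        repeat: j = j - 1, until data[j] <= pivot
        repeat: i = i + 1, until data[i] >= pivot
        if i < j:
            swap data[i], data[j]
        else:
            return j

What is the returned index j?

4

pivot=11
j stops at 6 (10), i stops at 0 (11); swap ⇒ [10, 9, 12, 5, 7, 6, 11]
j stops at 5 (6), i stops at 2 (12); swap ⇒ [10, 9, 6, 5, 7, 12, 11]
j stops at 4, i stops at 5; i≥j ⇒ return 4. data=[10, 9, 6, 5, 7, 12, 11]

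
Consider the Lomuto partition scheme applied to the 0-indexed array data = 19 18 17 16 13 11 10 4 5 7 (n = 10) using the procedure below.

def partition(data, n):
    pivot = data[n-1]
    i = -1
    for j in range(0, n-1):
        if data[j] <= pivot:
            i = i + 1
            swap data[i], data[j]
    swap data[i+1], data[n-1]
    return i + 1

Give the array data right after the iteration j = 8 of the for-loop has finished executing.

4 5 17 16 13 11 10 19 18 7

pivot = data[9] = 7; i = -1
j=0: data[0]=19 > 7 → no swap
j=1: data[1]=18 > 7 → no swap
j=2: data[2]=17 > 7 → no swap
j=3: data[3]=16 > 7 → no swap
j=4: data[4]=13 > 7 → no swap
j=5: data[5]=11 > 7 → no swap
j=6: data[6]=10 > 7 → no swap
j=7: data[7]=4 ≤ 7 → i=0, swap data[0],data[7] → 4 18 17 16 13 11 10 19 5 7
j=8: data[8]=5 ≤ 7 → i=1, swap data[1],data[8] → 4 5 17 16 13 11 10 19 18 7
(after j=8) data = 4 5 17 16 13 11 10 19 18 7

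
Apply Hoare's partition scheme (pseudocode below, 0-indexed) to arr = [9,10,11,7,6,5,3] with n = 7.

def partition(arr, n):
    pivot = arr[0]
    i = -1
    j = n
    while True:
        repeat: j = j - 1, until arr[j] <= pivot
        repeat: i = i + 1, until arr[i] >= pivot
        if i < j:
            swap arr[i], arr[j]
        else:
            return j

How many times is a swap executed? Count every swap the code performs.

pivot=9
j stops at 6 (3), i stops at 0 (9); swap ⇒ [3,10,11,7,6,5,9]
j stops at 5 (5), i stops at 1 (10); swap ⇒ [3,5,11,7,6,10,9]
j stops at 4 (6), i stops at 2 (11); swap ⇒ [3,5,6,7,11,10,9]
j stops at 3, i stops at 4; i≥j ⇒ return 3. arr=[3,5,6,7,11,10,9]

3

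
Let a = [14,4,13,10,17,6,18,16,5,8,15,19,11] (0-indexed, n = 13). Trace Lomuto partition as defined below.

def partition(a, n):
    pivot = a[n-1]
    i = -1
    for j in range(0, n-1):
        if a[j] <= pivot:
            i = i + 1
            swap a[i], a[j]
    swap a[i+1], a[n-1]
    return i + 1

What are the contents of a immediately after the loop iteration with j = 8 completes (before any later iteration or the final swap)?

[4,10,6,5,17,13,18,16,14,8,15,19,11]

pivot = a[12] = 11; i = -1
j=0: a[0]=14 > 11 → no swap
j=1: a[1]=4 ≤ 11 → i=0, swap a[0],a[1] → [4,14,13,10,17,6,18,16,5,8,15,19,11]
j=2: a[2]=13 > 11 → no swap
j=3: a[3]=10 ≤ 11 → i=1, swap a[1],a[3] → [4,10,13,14,17,6,18,16,5,8,15,19,11]
j=4: a[4]=17 > 11 → no swap
j=5: a[5]=6 ≤ 11 → i=2, swap a[2],a[5] → [4,10,6,14,17,13,18,16,5,8,15,19,11]
j=6: a[6]=18 > 11 → no swap
j=7: a[7]=16 > 11 → no swap
j=8: a[8]=5 ≤ 11 → i=3, swap a[3],a[8] → [4,10,6,5,17,13,18,16,14,8,15,19,11]
(after j=8) a = [4,10,6,5,17,13,18,16,14,8,15,19,11]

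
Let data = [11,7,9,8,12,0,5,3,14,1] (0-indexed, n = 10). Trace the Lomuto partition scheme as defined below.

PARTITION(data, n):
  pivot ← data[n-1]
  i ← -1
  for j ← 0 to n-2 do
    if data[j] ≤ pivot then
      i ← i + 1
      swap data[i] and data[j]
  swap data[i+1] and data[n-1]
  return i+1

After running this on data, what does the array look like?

pivot=1, i=-1
j=0: 11>1, skip
j=1: 7>1, skip
j=2: 9>1, skip
j=3: 8>1, skip
j=4: 12>1, skip
j=5: 0≤1, i=0, swap(0,5) ⇒ [0,7,9,8,12,11,5,3,14,1]
j=6: 5>1, skip
j=7: 3>1, skip
j=8: 14>1, skip
swap(1,9) ⇒ [0,1,9,8,12,11,5,3,14,7]; return 1

[0,1,9,8,12,11,5,3,14,7]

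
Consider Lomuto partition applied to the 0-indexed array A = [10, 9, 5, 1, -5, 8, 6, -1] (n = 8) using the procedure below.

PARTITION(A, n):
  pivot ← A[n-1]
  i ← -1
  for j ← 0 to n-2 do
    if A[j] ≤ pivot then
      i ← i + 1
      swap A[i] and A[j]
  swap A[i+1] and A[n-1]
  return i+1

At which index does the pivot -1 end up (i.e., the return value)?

pivot = A[7] = -1; i = -1
j=0: A[0]=10 > -1 → no swap
j=1: A[1]=9 > -1 → no swap
j=2: A[2]=5 > -1 → no swap
j=3: A[3]=1 > -1 → no swap
j=4: A[4]=-5 ≤ -1 → i=0, swap A[0],A[4] → [-5, 9, 5, 1, 10, 8, 6, -1]
j=5: A[5]=8 > -1 → no swap
j=6: A[6]=6 > -1 → no swap
final swap A[1],A[7] → [-5, -1, 5, 1, 10, 8, 6, 9]; return 1

1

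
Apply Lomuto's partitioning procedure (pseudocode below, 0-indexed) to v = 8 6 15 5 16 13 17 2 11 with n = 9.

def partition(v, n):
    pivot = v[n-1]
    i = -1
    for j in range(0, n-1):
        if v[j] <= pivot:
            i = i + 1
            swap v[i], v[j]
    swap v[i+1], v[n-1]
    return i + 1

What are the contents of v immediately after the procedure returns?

pivot=11, i=-1
j=0: 8≤11, i=0, swap(0,0) ⇒ 8 6 15 5 16 13 17 2 11
j=1: 6≤11, i=1, swap(1,1) ⇒ 8 6 15 5 16 13 17 2 11
j=2: 15>11, skip
j=3: 5≤11, i=2, swap(2,3) ⇒ 8 6 5 15 16 13 17 2 11
j=4: 16>11, skip
j=5: 13>11, skip
j=6: 17>11, skip
j=7: 2≤11, i=3, swap(3,7) ⇒ 8 6 5 2 16 13 17 15 11
swap(4,8) ⇒ 8 6 5 2 11 13 17 15 16; return 4

8 6 5 2 11 13 17 15 16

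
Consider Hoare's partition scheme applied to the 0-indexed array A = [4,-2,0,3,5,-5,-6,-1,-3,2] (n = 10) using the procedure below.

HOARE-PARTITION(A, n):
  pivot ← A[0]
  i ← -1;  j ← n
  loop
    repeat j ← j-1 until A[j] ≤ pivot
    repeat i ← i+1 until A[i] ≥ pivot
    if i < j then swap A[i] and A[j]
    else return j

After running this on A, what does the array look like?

pivot=4
j stops at 9 (2), i stops at 0 (4); swap ⇒ [2,-2,0,3,5,-5,-6,-1,-3,4]
j stops at 8 (-3), i stops at 4 (5); swap ⇒ [2,-2,0,3,-3,-5,-6,-1,5,4]
j stops at 7, i stops at 8; i≥j ⇒ return 7. A=[2,-2,0,3,-3,-5,-6,-1,5,4]

[2,-2,0,3,-3,-5,-6,-1,5,4]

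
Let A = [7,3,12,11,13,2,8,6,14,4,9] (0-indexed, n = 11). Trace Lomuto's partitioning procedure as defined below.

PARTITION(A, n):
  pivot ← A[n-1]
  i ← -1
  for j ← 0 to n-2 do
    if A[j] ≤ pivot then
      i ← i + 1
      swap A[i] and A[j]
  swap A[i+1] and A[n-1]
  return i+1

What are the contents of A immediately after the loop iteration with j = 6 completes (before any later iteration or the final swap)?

pivot = A[10] = 9; i = -1
j=0: A[0]=7 ≤ 9 → i=0, swap A[0],A[0] (no change) → [7,3,12,11,13,2,8,6,14,4,9]
j=1: A[1]=3 ≤ 9 → i=1, swap A[1],A[1] (no change) → [7,3,12,11,13,2,8,6,14,4,9]
j=2: A[2]=12 > 9 → no swap
j=3: A[3]=11 > 9 → no swap
j=4: A[4]=13 > 9 → no swap
j=5: A[5]=2 ≤ 9 → i=2, swap A[2],A[5] → [7,3,2,11,13,12,8,6,14,4,9]
j=6: A[6]=8 ≤ 9 → i=3, swap A[3],A[6] → [7,3,2,8,13,12,11,6,14,4,9]
(after j=6) A = [7,3,2,8,13,12,11,6,14,4,9]

[7,3,2,8,13,12,11,6,14,4,9]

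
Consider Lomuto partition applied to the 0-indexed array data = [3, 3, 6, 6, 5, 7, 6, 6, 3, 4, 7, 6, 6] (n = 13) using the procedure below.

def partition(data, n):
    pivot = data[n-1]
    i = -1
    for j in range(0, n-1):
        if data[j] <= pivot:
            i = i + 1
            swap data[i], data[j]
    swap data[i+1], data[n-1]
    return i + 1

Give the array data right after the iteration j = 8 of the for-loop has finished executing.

pivot = data[12] = 6; i = -1
j=0: data[0]=3 ≤ 6 → i=0, swap data[0],data[0] (no change) → [3, 3, 6, 6, 5, 7, 6, 6, 3, 4, 7, 6, 6]
j=1: data[1]=3 ≤ 6 → i=1, swap data[1],data[1] (no change) → [3, 3, 6, 6, 5, 7, 6, 6, 3, 4, 7, 6, 6]
j=2: data[2]=6 ≤ 6 → i=2, swap data[2],data[2] (no change) → [3, 3, 6, 6, 5, 7, 6, 6, 3, 4, 7, 6, 6]
j=3: data[3]=6 ≤ 6 → i=3, swap data[3],data[3] (no change) → [3, 3, 6, 6, 5, 7, 6, 6, 3, 4, 7, 6, 6]
j=4: data[4]=5 ≤ 6 → i=4, swap data[4],data[4] (no change) → [3, 3, 6, 6, 5, 7, 6, 6, 3, 4, 7, 6, 6]
j=5: data[5]=7 > 6 → no swap
j=6: data[6]=6 ≤ 6 → i=5, swap data[5],data[6] → [3, 3, 6, 6, 5, 6, 7, 6, 3, 4, 7, 6, 6]
j=7: data[7]=6 ≤ 6 → i=6, swap data[6],data[7] → [3, 3, 6, 6, 5, 6, 6, 7, 3, 4, 7, 6, 6]
j=8: data[8]=3 ≤ 6 → i=7, swap data[7],data[8] → [3, 3, 6, 6, 5, 6, 6, 3, 7, 4, 7, 6, 6]
(after j=8) data = [3, 3, 6, 6, 5, 6, 6, 3, 7, 4, 7, 6, 6]

[3, 3, 6, 6, 5, 6, 6, 3, 7, 4, 7, 6, 6]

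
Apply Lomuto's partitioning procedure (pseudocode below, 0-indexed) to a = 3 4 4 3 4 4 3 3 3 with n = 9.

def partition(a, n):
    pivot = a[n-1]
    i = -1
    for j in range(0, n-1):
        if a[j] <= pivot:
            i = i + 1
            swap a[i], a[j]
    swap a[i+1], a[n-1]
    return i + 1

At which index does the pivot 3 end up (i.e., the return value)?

4

pivot=3, i=-1
j=0: 3≤3, i=0, swap(0,0) ⇒ 3 4 4 3 4 4 3 3 3
j=1: 4>3, skip
j=2: 4>3, skip
j=3: 3≤3, i=1, swap(1,3) ⇒ 3 3 4 4 4 4 3 3 3
j=4: 4>3, skip
j=5: 4>3, skip
j=6: 3≤3, i=2, swap(2,6) ⇒ 3 3 3 4 4 4 4 3 3
j=7: 3≤3, i=3, swap(3,7) ⇒ 3 3 3 3 4 4 4 4 3
swap(4,8) ⇒ 3 3 3 3 3 4 4 4 4; return 4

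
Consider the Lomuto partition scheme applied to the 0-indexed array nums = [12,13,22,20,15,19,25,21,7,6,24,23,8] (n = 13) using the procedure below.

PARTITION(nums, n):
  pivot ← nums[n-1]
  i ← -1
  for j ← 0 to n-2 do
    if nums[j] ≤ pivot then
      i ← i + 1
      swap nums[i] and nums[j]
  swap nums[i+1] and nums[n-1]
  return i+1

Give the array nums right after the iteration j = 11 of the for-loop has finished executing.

[7,6,22,20,15,19,25,21,12,13,24,23,8]

pivot = nums[12] = 8; i = -1
j=0: nums[0]=12 > 8 → no swap
j=1: nums[1]=13 > 8 → no swap
j=2: nums[2]=22 > 8 → no swap
j=3: nums[3]=20 > 8 → no swap
j=4: nums[4]=15 > 8 → no swap
j=5: nums[5]=19 > 8 → no swap
j=6: nums[6]=25 > 8 → no swap
j=7: nums[7]=21 > 8 → no swap
j=8: nums[8]=7 ≤ 8 → i=0, swap nums[0],nums[8] → [7,13,22,20,15,19,25,21,12,6,24,23,8]
j=9: nums[9]=6 ≤ 8 → i=1, swap nums[1],nums[9] → [7,6,22,20,15,19,25,21,12,13,24,23,8]
j=10: nums[10]=24 > 8 → no swap
j=11: nums[11]=23 > 8 → no swap
(after j=11) nums = [7,6,22,20,15,19,25,21,12,13,24,23,8]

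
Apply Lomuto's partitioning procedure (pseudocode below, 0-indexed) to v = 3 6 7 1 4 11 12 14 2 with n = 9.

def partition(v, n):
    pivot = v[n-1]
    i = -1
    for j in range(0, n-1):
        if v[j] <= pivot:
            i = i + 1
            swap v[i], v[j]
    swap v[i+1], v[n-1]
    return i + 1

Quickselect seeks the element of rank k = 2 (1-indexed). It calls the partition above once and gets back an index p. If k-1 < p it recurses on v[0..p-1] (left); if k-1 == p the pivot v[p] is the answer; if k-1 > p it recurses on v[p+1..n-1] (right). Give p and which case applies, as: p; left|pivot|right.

pivot = v[8] = 2; i = -1
j=0: v[0]=3 > 2 → no swap
j=1: v[1]=6 > 2 → no swap
j=2: v[2]=7 > 2 → no swap
j=3: v[3]=1 ≤ 2 → i=0, swap v[0],v[3] → 1 6 7 3 4 11 12 14 2
j=4: v[4]=4 > 2 → no swap
j=5: v[5]=11 > 2 → no swap
j=6: v[6]=12 > 2 → no swap
j=7: v[7]=14 > 2 → no swap
final swap v[1],v[8] → 1 2 7 3 4 11 12 14 6; return 1
p = 1; k-1 = 1 == 1 ⇒ pivot

1; pivot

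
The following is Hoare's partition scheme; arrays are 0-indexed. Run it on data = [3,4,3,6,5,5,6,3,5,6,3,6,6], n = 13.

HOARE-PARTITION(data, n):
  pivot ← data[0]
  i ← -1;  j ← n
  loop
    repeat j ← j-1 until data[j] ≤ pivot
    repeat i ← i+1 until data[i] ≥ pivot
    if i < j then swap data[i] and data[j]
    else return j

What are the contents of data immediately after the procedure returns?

pivot=3
j stops at 10 (3), i stops at 0 (3); swap ⇒ [3,4,3,6,5,5,6,3,5,6,3,6,6]
j stops at 7 (3), i stops at 1 (4); swap ⇒ [3,3,3,6,5,5,6,4,5,6,3,6,6]
j stops at 2, i stops at 2; i≥j ⇒ return 2. data=[3,3,3,6,5,5,6,4,5,6,3,6,6]

[3,3,3,6,5,5,6,4,5,6,3,6,6]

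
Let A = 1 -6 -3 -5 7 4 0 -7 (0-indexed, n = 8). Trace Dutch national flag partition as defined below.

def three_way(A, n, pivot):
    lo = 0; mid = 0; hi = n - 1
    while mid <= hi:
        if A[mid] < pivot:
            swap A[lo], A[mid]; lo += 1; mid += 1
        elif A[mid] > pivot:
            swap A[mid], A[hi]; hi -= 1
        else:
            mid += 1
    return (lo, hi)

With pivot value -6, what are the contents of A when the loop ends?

-7 -6 -5 7 4 0 -3 1

lo=0 mid=0 hi=7
1>-6: swap(0,7), hi=6 ⇒ -7 -6 -3 -5 7 4 0 1
-7<-6: swap(0,0), lo=1 mid=1 ⇒ -7 -6 -3 -5 7 4 0 1
-6=-6: mid=2
-3>-6: swap(2,6), hi=5 ⇒ -7 -6 0 -5 7 4 -3 1
0>-6: swap(2,5), hi=4 ⇒ -7 -6 4 -5 7 0 -3 1
4>-6: swap(2,4), hi=3 ⇒ -7 -6 7 -5 4 0 -3 1
7>-6: swap(2,3), hi=2 ⇒ -7 -6 -5 7 4 0 -3 1
-5>-6: swap(2,2), hi=1 ⇒ -7 -6 -5 7 4 0 -3 1
done. lo=1 hi=1; A=-7 -6 -5 7 4 0 -3 1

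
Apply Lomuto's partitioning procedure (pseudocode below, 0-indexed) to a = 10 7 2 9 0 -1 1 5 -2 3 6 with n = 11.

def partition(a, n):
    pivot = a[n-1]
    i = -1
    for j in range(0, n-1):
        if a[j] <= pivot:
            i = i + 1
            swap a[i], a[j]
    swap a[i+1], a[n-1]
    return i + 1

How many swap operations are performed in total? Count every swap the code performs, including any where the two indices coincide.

8

pivot = a[10] = 6; i = -1
j=0: a[0]=10 > 6 → no swap
j=1: a[1]=7 > 6 → no swap
j=2: a[2]=2 ≤ 6 → i=0, swap a[0],a[2] → 2 7 10 9 0 -1 1 5 -2 3 6
j=3: a[3]=9 > 6 → no swap
j=4: a[4]=0 ≤ 6 → i=1, swap a[1],a[4] → 2 0 10 9 7 -1 1 5 -2 3 6
j=5: a[5]=-1 ≤ 6 → i=2, swap a[2],a[5] → 2 0 -1 9 7 10 1 5 -2 3 6
j=6: a[6]=1 ≤ 6 → i=3, swap a[3],a[6] → 2 0 -1 1 7 10 9 5 -2 3 6
j=7: a[7]=5 ≤ 6 → i=4, swap a[4],a[7] → 2 0 -1 1 5 10 9 7 -2 3 6
j=8: a[8]=-2 ≤ 6 → i=5, swap a[5],a[8] → 2 0 -1 1 5 -2 9 7 10 3 6
j=9: a[9]=3 ≤ 6 → i=6, swap a[6],a[9] → 2 0 -1 1 5 -2 3 7 10 9 6
final swap a[7],a[10] → 2 0 -1 1 5 -2 3 6 10 9 7; return 7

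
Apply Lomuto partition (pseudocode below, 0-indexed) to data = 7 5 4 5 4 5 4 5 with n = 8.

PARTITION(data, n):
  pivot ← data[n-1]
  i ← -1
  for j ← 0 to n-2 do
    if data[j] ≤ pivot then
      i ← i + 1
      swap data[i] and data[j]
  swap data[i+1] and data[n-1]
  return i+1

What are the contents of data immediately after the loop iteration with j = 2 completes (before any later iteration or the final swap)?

5 4 7 5 4 5 4 5

pivot=5, i=-1
j=0: 7>5, skip
j=1: 5≤5, i=0, swap(0,1) ⇒ 5 7 4 5 4 5 4 5
j=2: 4≤5, i=1, swap(1,2) ⇒ 5 4 7 5 4 5 4 5
(after j=2) data = 5 4 7 5 4 5 4 5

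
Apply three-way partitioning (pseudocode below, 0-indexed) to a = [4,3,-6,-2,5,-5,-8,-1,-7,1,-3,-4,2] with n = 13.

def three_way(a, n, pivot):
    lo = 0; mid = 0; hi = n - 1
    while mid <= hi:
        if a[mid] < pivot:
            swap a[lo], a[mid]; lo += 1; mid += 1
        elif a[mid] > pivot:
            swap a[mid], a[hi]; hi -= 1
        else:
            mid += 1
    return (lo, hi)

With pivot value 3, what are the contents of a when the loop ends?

pivot = 3; lo=0, mid=0, hi=12
a[mid]=4>3: swap a[0],a[12]; hi=11 → [2,3,-6,-2,5,-5,-8,-1,-7,1,-3,-4,4]
a[mid]=2<3: swap a[0],a[0]; lo=1,mid=1 → [2,3,-6,-2,5,-5,-8,-1,-7,1,-3,-4,4]
a[mid]=3=3: mid=2
a[mid]=-6<3: swap a[1],a[2]; lo=2,mid=3 → [2,-6,3,-2,5,-5,-8,-1,-7,1,-3,-4,4]
a[mid]=-2<3: swap a[2],a[3]; lo=3,mid=4 → [2,-6,-2,3,5,-5,-8,-1,-7,1,-3,-4,4]
a[mid]=5>3: swap a[4],a[11]; hi=10 → [2,-6,-2,3,-4,-5,-8,-1,-7,1,-3,5,4]
a[mid]=-4<3: swap a[3],a[4]; lo=4,mid=5 → [2,-6,-2,-4,3,-5,-8,-1,-7,1,-3,5,4]
a[mid]=-5<3: swap a[4],a[5]; lo=5,mid=6 → [2,-6,-2,-4,-5,3,-8,-1,-7,1,-3,5,4]
a[mid]=-8<3: swap a[5],a[6]; lo=6,mid=7 → [2,-6,-2,-4,-5,-8,3,-1,-7,1,-3,5,4]
a[mid]=-1<3: swap a[6],a[7]; lo=7,mid=8 → [2,-6,-2,-4,-5,-8,-1,3,-7,1,-3,5,4]
a[mid]=-7<3: swap a[7],a[8]; lo=8,mid=9 → [2,-6,-2,-4,-5,-8,-1,-7,3,1,-3,5,4]
a[mid]=1<3: swap a[8],a[9]; lo=9,mid=10 → [2,-6,-2,-4,-5,-8,-1,-7,1,3,-3,5,4]
a[mid]=-3<3: swap a[9],a[10]; lo=10,mid=11 → [2,-6,-2,-4,-5,-8,-1,-7,1,-3,3,5,4]
end: lo=10, hi=10; a = [2,-6,-2,-4,-5,-8,-1,-7,1,-3,3,5,4]

[2,-6,-2,-4,-5,-8,-1,-7,1,-3,3,5,4]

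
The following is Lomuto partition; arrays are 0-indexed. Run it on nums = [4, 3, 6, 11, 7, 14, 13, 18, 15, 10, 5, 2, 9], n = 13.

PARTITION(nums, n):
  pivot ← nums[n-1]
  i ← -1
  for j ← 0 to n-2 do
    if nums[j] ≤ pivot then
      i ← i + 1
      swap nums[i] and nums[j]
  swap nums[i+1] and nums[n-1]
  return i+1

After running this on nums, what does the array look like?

pivot=9, i=-1
j=0: 4≤9, i=0, swap(0,0) ⇒ [4, 3, 6, 11, 7, 14, 13, 18, 15, 10, 5, 2, 9]
j=1: 3≤9, i=1, swap(1,1) ⇒ [4, 3, 6, 11, 7, 14, 13, 18, 15, 10, 5, 2, 9]
j=2: 6≤9, i=2, swap(2,2) ⇒ [4, 3, 6, 11, 7, 14, 13, 18, 15, 10, 5, 2, 9]
j=3: 11>9, skip
j=4: 7≤9, i=3, swap(3,4) ⇒ [4, 3, 6, 7, 11, 14, 13, 18, 15, 10, 5, 2, 9]
j=5: 14>9, skip
j=6: 13>9, skip
j=7: 18>9, skip
j=8: 15>9, skip
j=9: 10>9, skip
j=10: 5≤9, i=4, swap(4,10) ⇒ [4, 3, 6, 7, 5, 14, 13, 18, 15, 10, 11, 2, 9]
j=11: 2≤9, i=5, swap(5,11) ⇒ [4, 3, 6, 7, 5, 2, 13, 18, 15, 10, 11, 14, 9]
swap(6,12) ⇒ [4, 3, 6, 7, 5, 2, 9, 18, 15, 10, 11, 14, 13]; return 6

[4, 3, 6, 7, 5, 2, 9, 18, 15, 10, 11, 14, 13]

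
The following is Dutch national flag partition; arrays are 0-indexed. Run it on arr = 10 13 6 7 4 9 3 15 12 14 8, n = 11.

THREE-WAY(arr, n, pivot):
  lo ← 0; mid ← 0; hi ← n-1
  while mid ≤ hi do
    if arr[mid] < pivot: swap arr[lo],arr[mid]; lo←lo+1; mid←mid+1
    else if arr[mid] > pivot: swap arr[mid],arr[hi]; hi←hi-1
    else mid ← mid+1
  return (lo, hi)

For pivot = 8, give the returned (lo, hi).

(4, 4)

pivot = 8; lo=0, mid=0, hi=10
arr[mid]=10>8: swap arr[0],arr[10]; hi=9 → 8 13 6 7 4 9 3 15 12 14 10
arr[mid]=8=8: mid=1
arr[mid]=13>8: swap arr[1],arr[9]; hi=8 → 8 14 6 7 4 9 3 15 12 13 10
arr[mid]=14>8: swap arr[1],arr[8]; hi=7 → 8 12 6 7 4 9 3 15 14 13 10
arr[mid]=12>8: swap arr[1],arr[7]; hi=6 → 8 15 6 7 4 9 3 12 14 13 10
arr[mid]=15>8: swap arr[1],arr[6]; hi=5 → 8 3 6 7 4 9 15 12 14 13 10
arr[mid]=3<8: swap arr[0],arr[1]; lo=1,mid=2 → 3 8 6 7 4 9 15 12 14 13 10
arr[mid]=6<8: swap arr[1],arr[2]; lo=2,mid=3 → 3 6 8 7 4 9 15 12 14 13 10
arr[mid]=7<8: swap arr[2],arr[3]; lo=3,mid=4 → 3 6 7 8 4 9 15 12 14 13 10
arr[mid]=4<8: swap arr[3],arr[4]; lo=4,mid=5 → 3 6 7 4 8 9 15 12 14 13 10
arr[mid]=9>8: swap arr[5],arr[5]; hi=4 → 3 6 7 4 8 9 15 12 14 13 10
end: lo=4, hi=4; arr = 3 6 7 4 8 9 15 12 14 13 10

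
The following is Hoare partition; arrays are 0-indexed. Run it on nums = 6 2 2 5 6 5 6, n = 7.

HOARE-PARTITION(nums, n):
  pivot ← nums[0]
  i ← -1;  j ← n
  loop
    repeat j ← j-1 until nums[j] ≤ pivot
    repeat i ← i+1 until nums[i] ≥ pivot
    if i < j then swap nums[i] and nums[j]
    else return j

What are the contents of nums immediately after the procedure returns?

6 2 2 5 5 6 6

pivot = nums[0] = 6; i = -1, j = 7
j→6 (nums[6]=6≤6), i→0 (nums[0]=6≥6); i<j, swap → 6 2 2 5 6 5 6
j→5 (nums[5]=5≤6), i→4 (nums[4]=6≥6); i<j, swap → 6 2 2 5 5 6 6
j→4, i→5; i≥j, return j=4. nums = 6 2 2 5 5 6 6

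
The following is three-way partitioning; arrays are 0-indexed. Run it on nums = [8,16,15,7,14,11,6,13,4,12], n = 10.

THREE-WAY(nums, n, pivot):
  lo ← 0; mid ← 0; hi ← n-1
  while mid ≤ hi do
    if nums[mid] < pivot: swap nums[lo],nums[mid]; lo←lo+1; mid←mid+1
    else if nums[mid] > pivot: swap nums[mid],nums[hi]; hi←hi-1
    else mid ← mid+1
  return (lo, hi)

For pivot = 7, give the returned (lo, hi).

lo=0 mid=0 hi=9
8>7: swap(0,9), hi=8 ⇒ [12,16,15,7,14,11,6,13,4,8]
12>7: swap(0,8), hi=7 ⇒ [4,16,15,7,14,11,6,13,12,8]
4<7: swap(0,0), lo=1 mid=1 ⇒ [4,16,15,7,14,11,6,13,12,8]
16>7: swap(1,7), hi=6 ⇒ [4,13,15,7,14,11,6,16,12,8]
13>7: swap(1,6), hi=5 ⇒ [4,6,15,7,14,11,13,16,12,8]
6<7: swap(1,1), lo=2 mid=2 ⇒ [4,6,15,7,14,11,13,16,12,8]
15>7: swap(2,5), hi=4 ⇒ [4,6,11,7,14,15,13,16,12,8]
11>7: swap(2,4), hi=3 ⇒ [4,6,14,7,11,15,13,16,12,8]
14>7: swap(2,3), hi=2 ⇒ [4,6,7,14,11,15,13,16,12,8]
7=7: mid=3
done. lo=2 hi=2; nums=[4,6,7,14,11,15,13,16,12,8]

(2, 2)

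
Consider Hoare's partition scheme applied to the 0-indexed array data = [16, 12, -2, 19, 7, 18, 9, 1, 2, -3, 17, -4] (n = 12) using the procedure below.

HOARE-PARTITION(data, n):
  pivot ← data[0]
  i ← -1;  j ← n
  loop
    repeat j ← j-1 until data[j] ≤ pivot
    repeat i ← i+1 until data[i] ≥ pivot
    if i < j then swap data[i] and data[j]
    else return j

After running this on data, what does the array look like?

pivot=16
j stops at 11 (-4), i stops at 0 (16); swap ⇒ [-4, 12, -2, 19, 7, 18, 9, 1, 2, -3, 17, 16]
j stops at 9 (-3), i stops at 3 (19); swap ⇒ [-4, 12, -2, -3, 7, 18, 9, 1, 2, 19, 17, 16]
j stops at 8 (2), i stops at 5 (18); swap ⇒ [-4, 12, -2, -3, 7, 2, 9, 1, 18, 19, 17, 16]
j stops at 7, i stops at 8; i≥j ⇒ return 7. data=[-4, 12, -2, -3, 7, 2, 9, 1, 18, 19, 17, 16]

[-4, 12, -2, -3, 7, 2, 9, 1, 18, 19, 17, 16]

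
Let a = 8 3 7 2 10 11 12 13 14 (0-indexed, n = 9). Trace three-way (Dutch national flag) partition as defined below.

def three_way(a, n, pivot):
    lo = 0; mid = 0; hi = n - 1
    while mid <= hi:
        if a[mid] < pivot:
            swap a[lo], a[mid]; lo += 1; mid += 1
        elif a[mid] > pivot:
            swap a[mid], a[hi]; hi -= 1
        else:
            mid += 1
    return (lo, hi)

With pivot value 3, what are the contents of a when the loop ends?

2 3 7 10 11 12 13 14 8

lo=0 mid=0 hi=8
8>3: swap(0,8), hi=7 ⇒ 14 3 7 2 10 11 12 13 8
14>3: swap(0,7), hi=6 ⇒ 13 3 7 2 10 11 12 14 8
13>3: swap(0,6), hi=5 ⇒ 12 3 7 2 10 11 13 14 8
12>3: swap(0,5), hi=4 ⇒ 11 3 7 2 10 12 13 14 8
11>3: swap(0,4), hi=3 ⇒ 10 3 7 2 11 12 13 14 8
10>3: swap(0,3), hi=2 ⇒ 2 3 7 10 11 12 13 14 8
2<3: swap(0,0), lo=1 mid=1 ⇒ 2 3 7 10 11 12 13 14 8
3=3: mid=2
7>3: swap(2,2), hi=1 ⇒ 2 3 7 10 11 12 13 14 8
done. lo=1 hi=1; a=2 3 7 10 11 12 13 14 8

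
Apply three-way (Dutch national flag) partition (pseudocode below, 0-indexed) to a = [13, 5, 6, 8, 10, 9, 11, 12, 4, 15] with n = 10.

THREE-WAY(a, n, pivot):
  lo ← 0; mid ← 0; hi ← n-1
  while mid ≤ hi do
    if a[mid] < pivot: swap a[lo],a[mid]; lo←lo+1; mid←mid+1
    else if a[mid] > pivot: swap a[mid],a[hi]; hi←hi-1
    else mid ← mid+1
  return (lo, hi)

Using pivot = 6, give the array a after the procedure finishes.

[4, 5, 6, 10, 9, 11, 12, 8, 15, 13]

pivot = 6; lo=0, mid=0, hi=9
a[mid]=13>6: swap a[0],a[9]; hi=8 → [15, 5, 6, 8, 10, 9, 11, 12, 4, 13]
a[mid]=15>6: swap a[0],a[8]; hi=7 → [4, 5, 6, 8, 10, 9, 11, 12, 15, 13]
a[mid]=4<6: swap a[0],a[0]; lo=1,mid=1 → [4, 5, 6, 8, 10, 9, 11, 12, 15, 13]
a[mid]=5<6: swap a[1],a[1]; lo=2,mid=2 → [4, 5, 6, 8, 10, 9, 11, 12, 15, 13]
a[mid]=6=6: mid=3
a[mid]=8>6: swap a[3],a[7]; hi=6 → [4, 5, 6, 12, 10, 9, 11, 8, 15, 13]
a[mid]=12>6: swap a[3],a[6]; hi=5 → [4, 5, 6, 11, 10, 9, 12, 8, 15, 13]
a[mid]=11>6: swap a[3],a[5]; hi=4 → [4, 5, 6, 9, 10, 11, 12, 8, 15, 13]
a[mid]=9>6: swap a[3],a[4]; hi=3 → [4, 5, 6, 10, 9, 11, 12, 8, 15, 13]
a[mid]=10>6: swap a[3],a[3]; hi=2 → [4, 5, 6, 10, 9, 11, 12, 8, 15, 13]
end: lo=2, hi=2; a = [4, 5, 6, 10, 9, 11, 12, 8, 15, 13]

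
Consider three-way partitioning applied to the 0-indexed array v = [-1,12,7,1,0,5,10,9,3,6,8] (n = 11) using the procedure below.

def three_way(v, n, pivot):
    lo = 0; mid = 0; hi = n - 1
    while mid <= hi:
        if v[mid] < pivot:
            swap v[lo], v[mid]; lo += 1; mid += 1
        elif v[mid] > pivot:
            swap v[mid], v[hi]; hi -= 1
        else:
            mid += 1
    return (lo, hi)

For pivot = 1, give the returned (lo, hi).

(2, 2)

pivot = 1; lo=0, mid=0, hi=10
v[mid]=-1<1: swap v[0],v[0]; lo=1,mid=1 → [-1,12,7,1,0,5,10,9,3,6,8]
v[mid]=12>1: swap v[1],v[10]; hi=9 → [-1,8,7,1,0,5,10,9,3,6,12]
v[mid]=8>1: swap v[1],v[9]; hi=8 → [-1,6,7,1,0,5,10,9,3,8,12]
v[mid]=6>1: swap v[1],v[8]; hi=7 → [-1,3,7,1,0,5,10,9,6,8,12]
v[mid]=3>1: swap v[1],v[7]; hi=6 → [-1,9,7,1,0,5,10,3,6,8,12]
v[mid]=9>1: swap v[1],v[6]; hi=5 → [-1,10,7,1,0,5,9,3,6,8,12]
v[mid]=10>1: swap v[1],v[5]; hi=4 → [-1,5,7,1,0,10,9,3,6,8,12]
v[mid]=5>1: swap v[1],v[4]; hi=3 → [-1,0,7,1,5,10,9,3,6,8,12]
v[mid]=0<1: swap v[1],v[1]; lo=2,mid=2 → [-1,0,7,1,5,10,9,3,6,8,12]
v[mid]=7>1: swap v[2],v[3]; hi=2 → [-1,0,1,7,5,10,9,3,6,8,12]
v[mid]=1=1: mid=3
end: lo=2, hi=2; v = [-1,0,1,7,5,10,9,3,6,8,12]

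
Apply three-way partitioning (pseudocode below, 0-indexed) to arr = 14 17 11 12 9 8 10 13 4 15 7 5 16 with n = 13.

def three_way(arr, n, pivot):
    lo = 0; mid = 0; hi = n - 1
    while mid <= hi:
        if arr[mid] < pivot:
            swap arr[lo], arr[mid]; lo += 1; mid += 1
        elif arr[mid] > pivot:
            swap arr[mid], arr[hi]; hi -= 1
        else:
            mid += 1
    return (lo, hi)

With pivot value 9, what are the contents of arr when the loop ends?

lo=0 mid=0 hi=12
14>9: swap(0,12), hi=11 ⇒ 16 17 11 12 9 8 10 13 4 15 7 5 14
16>9: swap(0,11), hi=10 ⇒ 5 17 11 12 9 8 10 13 4 15 7 16 14
5<9: swap(0,0), lo=1 mid=1 ⇒ 5 17 11 12 9 8 10 13 4 15 7 16 14
17>9: swap(1,10), hi=9 ⇒ 5 7 11 12 9 8 10 13 4 15 17 16 14
7<9: swap(1,1), lo=2 mid=2 ⇒ 5 7 11 12 9 8 10 13 4 15 17 16 14
11>9: swap(2,9), hi=8 ⇒ 5 7 15 12 9 8 10 13 4 11 17 16 14
15>9: swap(2,8), hi=7 ⇒ 5 7 4 12 9 8 10 13 15 11 17 16 14
4<9: swap(2,2), lo=3 mid=3 ⇒ 5 7 4 12 9 8 10 13 15 11 17 16 14
12>9: swap(3,7), hi=6 ⇒ 5 7 4 13 9 8 10 12 15 11 17 16 14
13>9: swap(3,6), hi=5 ⇒ 5 7 4 10 9 8 13 12 15 11 17 16 14
10>9: swap(3,5), hi=4 ⇒ 5 7 4 8 9 10 13 12 15 11 17 16 14
8<9: swap(3,3), lo=4 mid=4 ⇒ 5 7 4 8 9 10 13 12 15 11 17 16 14
9=9: mid=5
done. lo=4 hi=4; arr=5 7 4 8 9 10 13 12 15 11 17 16 14

5 7 4 8 9 10 13 12 15 11 17 16 14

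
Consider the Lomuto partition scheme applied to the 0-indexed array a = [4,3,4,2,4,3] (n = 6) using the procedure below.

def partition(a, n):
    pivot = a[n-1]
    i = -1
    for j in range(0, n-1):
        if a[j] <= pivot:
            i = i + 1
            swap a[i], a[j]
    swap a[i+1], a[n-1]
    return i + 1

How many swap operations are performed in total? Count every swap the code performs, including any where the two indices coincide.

pivot = a[5] = 3; i = -1
j=0: a[0]=4 > 3 → no swap
j=1: a[1]=3 ≤ 3 → i=0, swap a[0],a[1] → [3,4,4,2,4,3]
j=2: a[2]=4 > 3 → no swap
j=3: a[3]=2 ≤ 3 → i=1, swap a[1],a[3] → [3,2,4,4,4,3]
j=4: a[4]=4 > 3 → no swap
final swap a[2],a[5] → [3,2,3,4,4,4]; return 2

3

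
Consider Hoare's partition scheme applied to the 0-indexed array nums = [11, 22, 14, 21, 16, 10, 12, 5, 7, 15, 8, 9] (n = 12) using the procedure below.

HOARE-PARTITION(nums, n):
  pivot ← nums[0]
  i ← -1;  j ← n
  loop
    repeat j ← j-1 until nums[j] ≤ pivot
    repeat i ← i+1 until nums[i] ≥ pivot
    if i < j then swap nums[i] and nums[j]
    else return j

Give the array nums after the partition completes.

[9, 8, 7, 5, 10, 16, 12, 21, 14, 15, 22, 11]

pivot=11
j stops at 11 (9), i stops at 0 (11); swap ⇒ [9, 22, 14, 21, 16, 10, 12, 5, 7, 15, 8, 11]
j stops at 10 (8), i stops at 1 (22); swap ⇒ [9, 8, 14, 21, 16, 10, 12, 5, 7, 15, 22, 11]
j stops at 8 (7), i stops at 2 (14); swap ⇒ [9, 8, 7, 21, 16, 10, 12, 5, 14, 15, 22, 11]
j stops at 7 (5), i stops at 3 (21); swap ⇒ [9, 8, 7, 5, 16, 10, 12, 21, 14, 15, 22, 11]
j stops at 5 (10), i stops at 4 (16); swap ⇒ [9, 8, 7, 5, 10, 16, 12, 21, 14, 15, 22, 11]
j stops at 4, i stops at 5; i≥j ⇒ return 4. nums=[9, 8, 7, 5, 10, 16, 12, 21, 14, 15, 22, 11]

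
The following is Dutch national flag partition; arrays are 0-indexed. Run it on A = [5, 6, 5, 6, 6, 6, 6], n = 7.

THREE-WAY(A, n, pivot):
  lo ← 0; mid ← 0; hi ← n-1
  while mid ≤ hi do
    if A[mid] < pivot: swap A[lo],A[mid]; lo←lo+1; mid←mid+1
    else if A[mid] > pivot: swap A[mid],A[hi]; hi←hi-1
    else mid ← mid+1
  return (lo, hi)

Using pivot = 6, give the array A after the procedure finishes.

[5, 5, 6, 6, 6, 6, 6]

lo=0 mid=0 hi=6
5<6: swap(0,0), lo=1 mid=1 ⇒ [5, 6, 5, 6, 6, 6, 6]
6=6: mid=2
5<6: swap(1,2), lo=2 mid=3 ⇒ [5, 5, 6, 6, 6, 6, 6]
6=6: mid=4
6=6: mid=5
6=6: mid=6
6=6: mid=7
done. lo=2 hi=6; A=[5, 5, 6, 6, 6, 6, 6]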